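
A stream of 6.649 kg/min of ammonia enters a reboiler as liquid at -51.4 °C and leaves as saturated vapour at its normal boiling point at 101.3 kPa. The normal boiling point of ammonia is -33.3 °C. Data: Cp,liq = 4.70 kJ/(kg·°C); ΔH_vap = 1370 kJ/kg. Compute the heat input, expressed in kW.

Q = 161 kW

liquid -51.4→-33.3 °C: 85.07 kJ/kg
vaporisation at -33.3 °C: 1370 kJ/kg
Δh = 85.07 + 1370 = 1455.1 kJ/kg
Q = ṁ·Δh = 6.649 kg/min × 1455.1 kJ/kg = 9674.8 kJ/min
|Q| = 161.25 kW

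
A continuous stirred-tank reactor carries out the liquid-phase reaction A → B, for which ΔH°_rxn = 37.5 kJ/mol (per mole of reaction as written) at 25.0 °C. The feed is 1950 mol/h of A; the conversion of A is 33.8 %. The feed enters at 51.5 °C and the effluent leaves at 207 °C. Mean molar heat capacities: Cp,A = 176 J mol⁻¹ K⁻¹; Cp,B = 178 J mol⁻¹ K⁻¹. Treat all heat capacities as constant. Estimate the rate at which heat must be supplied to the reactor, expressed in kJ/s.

Extent of reaction ξ = 0.338 × 1950 = 659.1 mol/h
Reaction term: ξ·ΔH°_rxn = 659.1 × 37.5 = 24716 kJ/h
Sensible, feed 51.5→25 °C: -9094.8 kJ/h
Outlet flows (mol/h): A 1290.9, B 659.1
Sensible, products 25→207 °C: 62702 kJ/h
Q = ΔH = 78324 kJ/h = 21.757 kW
Heat supplied = 21.757 kJ/s

Q_in = 21.8 kJ/s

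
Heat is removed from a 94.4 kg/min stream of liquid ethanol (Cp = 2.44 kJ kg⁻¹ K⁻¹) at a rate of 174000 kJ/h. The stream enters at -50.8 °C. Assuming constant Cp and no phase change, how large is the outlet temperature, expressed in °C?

T_out = -63.4 °C

Q = 174000 kJ/h = 2900 kJ/min
ΔT = Q/(ṁ·Cp) = 2900/(94.4×2.44) = 12.59 K
T_out = -50.8 − 12.59 = -63.39 °C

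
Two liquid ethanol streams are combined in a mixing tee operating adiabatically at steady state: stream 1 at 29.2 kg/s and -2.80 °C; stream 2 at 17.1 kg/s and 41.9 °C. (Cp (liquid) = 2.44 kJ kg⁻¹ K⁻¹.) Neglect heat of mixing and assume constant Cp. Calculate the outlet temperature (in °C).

No heat crosses the boundary, so H_out = H_in.
T_out = Σ ṁᵢCp,ᵢTᵢ / Σ ṁᵢCp,ᵢ
      = 1548.7 / 112.97 = 13.709 °C

T_out = 13.7 °C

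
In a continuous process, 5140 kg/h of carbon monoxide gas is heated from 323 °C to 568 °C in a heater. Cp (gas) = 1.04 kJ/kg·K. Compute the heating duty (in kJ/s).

Q = ṁ·Cp·ΔT = 5140 × 1.04 × (568 − 323) = 1.3097e+06 kJ/h
Converting: 1.3097e+06 / 3600 s = 363.8 kW

Q = 364 kJ/s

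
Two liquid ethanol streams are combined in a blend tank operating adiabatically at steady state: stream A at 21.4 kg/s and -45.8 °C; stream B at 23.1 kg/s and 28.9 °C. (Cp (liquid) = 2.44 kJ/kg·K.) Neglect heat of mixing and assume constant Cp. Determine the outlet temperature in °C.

T_out = -7.02 °C

Adiabatic, steady state ⇒ Σ ṁᵢCp,ᵢ(T_out − Tᵢ) = 0
T_out = Σ ṁᵢCp,ᵢTᵢ / Σ ṁᵢCp,ᵢ
      = -762.57 / 108.58 = -7.0231 °C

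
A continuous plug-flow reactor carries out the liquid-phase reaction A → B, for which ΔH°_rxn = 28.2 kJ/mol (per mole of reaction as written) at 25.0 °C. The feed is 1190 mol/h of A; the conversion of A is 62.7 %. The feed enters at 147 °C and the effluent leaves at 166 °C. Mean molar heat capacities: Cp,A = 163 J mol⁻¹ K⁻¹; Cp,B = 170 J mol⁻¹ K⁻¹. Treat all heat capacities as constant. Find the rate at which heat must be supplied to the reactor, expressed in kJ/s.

Extent of reaction ξ = 0.627 × 1190 = 746.13 mol/h
Reaction term: ξ·ΔH°_rxn = 746.13 × 28.2 = 21041 kJ/h
Sensible, feed 147→25 °C: -23664 kJ/h
Outlet flows (mol/h): A 443.87, B 746.13
Sensible, products 25→166 °C: 28086 kJ/h
Q = ΔH = 25463 kJ/h = 7.073 kW
Heat supplied = 7.073 kJ/s

Q_in = 7.07 kJ/s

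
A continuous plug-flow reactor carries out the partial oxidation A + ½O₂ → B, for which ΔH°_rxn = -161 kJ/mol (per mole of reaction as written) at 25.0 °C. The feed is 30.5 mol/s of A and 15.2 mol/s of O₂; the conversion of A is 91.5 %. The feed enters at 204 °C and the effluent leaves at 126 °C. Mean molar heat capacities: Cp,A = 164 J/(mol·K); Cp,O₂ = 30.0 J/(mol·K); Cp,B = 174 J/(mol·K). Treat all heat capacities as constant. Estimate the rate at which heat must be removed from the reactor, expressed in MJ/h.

Extent of reaction ξ = 0.915 × 30.5 = 27.908 mol/s
Reaction term: ξ·ΔH°_rxn = 27.908 × -161 = -4493.1 kJ/s
Sensible, feed 204→25 °C: -976.98 kJ/s
Outlet flows (mol/s): A 2.5925, O₂ 1.2462, B 27.908
Sensible, products 25→126 °C: 537.16 kJ/s
Q = ΔH = -4932.9 kJ/s = -4932.9 kW
Heat removed = 17759 MJ/h

Q_out = 17800 MJ/h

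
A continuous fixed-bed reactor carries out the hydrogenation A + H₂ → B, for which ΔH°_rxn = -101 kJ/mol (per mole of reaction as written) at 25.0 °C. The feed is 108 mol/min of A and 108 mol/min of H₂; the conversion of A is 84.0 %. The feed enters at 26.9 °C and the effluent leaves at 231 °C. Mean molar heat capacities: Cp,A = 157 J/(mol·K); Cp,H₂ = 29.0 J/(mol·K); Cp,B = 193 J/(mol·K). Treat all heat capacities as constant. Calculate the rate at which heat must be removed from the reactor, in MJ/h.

Extent of reaction ξ = 0.840 × 108 = 90.72 mol/min
Reaction term: ξ·ΔH°_rxn = 90.72 × -101 = -9162.7 kJ/min
Sensible, feed 26.9→25 °C: -38.167 kJ/min
Outlet flows (mol/min): A 17.28, H₂ 17.28, B 90.72
Sensible, products 25→231 °C: 4268.9 kJ/min
Q = ΔH = -4931.9 kJ/min = -82.199 kW
Heat removed = 295.92 MJ/h

Q_out = 296 MJ/h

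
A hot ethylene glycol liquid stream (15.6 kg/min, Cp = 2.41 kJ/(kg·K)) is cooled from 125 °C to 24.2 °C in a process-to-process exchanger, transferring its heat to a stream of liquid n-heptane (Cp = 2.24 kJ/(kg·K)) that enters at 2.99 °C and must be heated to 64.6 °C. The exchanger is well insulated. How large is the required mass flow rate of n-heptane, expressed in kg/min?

Heat released by hot stream: Q = 15.6 × 2.41 × (125 − 24.2) = 3789.7 kJ/min
Energy balance on cold side (adiabatic exchanger): Q = ṁ_c·Cp_c·(T_c,out − T_c,in)
ṁ_c = 3789.7 / [2.24 × (64.6 − 2.99)] = 27.46 kg/min

ṁ_c = 27.5 kg/min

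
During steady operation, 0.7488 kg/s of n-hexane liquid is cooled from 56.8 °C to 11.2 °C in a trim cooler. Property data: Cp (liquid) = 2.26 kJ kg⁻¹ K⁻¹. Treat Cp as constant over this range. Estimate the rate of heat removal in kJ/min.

Q = ṁ·Cp·ΔT = 0.7488 × 2.26 × (11.2 − 56.8) = -77.168 kJ/s
Cooling duty = 4630.1 kJ/min

Q_c = 4630 kJ/min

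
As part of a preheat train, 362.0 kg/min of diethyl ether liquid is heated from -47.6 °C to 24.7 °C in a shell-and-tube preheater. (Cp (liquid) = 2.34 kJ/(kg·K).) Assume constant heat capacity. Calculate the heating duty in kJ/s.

Q = 1020 kJ/s

Q = ṁ·Cp·ΔT = 362.0 × 2.34 × (24.7 − -47.6) = 61244 kJ/min
Converting: 61244 / 60 s = 1020.7 kW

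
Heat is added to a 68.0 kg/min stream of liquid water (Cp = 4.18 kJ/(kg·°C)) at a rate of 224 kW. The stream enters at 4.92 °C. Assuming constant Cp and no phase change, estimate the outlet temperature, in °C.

Q = 224 kW = 13440 kJ/min
ΔT = Q/(ṁ·Cp) = 13440/(68.0×4.18) = 47.284 K
T_out = 4.92 + 47.284 = 52.204 °C

T_out = 52.2 °C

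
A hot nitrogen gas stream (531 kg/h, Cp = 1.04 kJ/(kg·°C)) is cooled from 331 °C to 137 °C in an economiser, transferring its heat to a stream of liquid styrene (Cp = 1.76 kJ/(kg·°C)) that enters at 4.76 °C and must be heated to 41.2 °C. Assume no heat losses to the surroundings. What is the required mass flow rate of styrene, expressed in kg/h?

ṁ_c = 1670 kg/h

Heat released by hot stream: Q = 531 × 1.04 × (331 − 137) = 107130 kJ/h
Energy balance on cold side (adiabatic exchanger): Q = ṁ_c·Cp_c·(T_c,out − T_c,in)
ṁ_c = 107130 / [1.76 × (41.2 − 4.76)] = 1670.5 kg/h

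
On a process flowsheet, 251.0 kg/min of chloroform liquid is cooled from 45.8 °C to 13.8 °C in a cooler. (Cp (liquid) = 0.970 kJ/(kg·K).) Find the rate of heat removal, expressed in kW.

Q_c = 130 kW

Q = ṁ·Cp·ΔT = 251.0 × 0.970 × (13.8 − 45.8) = -7791 kJ/min
Converting: 7791 / 60 s = 129.85 kW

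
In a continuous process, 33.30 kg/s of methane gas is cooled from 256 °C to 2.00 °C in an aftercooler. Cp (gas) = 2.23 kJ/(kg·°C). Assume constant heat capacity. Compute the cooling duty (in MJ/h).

Q = ṁ·Cp·ΔT = 33.30 × 2.23 × (2.00 − 256) = -18862 kJ/s
Cooling duty = 67902 MJ/h

Q_c = 67900 MJ/h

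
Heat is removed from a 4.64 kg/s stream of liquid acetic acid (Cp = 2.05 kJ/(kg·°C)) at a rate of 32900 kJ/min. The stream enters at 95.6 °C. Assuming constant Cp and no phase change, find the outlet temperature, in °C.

Q = 32900 kJ/min = 548.33 kJ/s
ΔT = Q/(ṁ·Cp) = 548.33/(4.64×2.05) = 57.646 K
T_out = 95.6 − 57.646 = 37.954 °C

T_out = 38.0 °C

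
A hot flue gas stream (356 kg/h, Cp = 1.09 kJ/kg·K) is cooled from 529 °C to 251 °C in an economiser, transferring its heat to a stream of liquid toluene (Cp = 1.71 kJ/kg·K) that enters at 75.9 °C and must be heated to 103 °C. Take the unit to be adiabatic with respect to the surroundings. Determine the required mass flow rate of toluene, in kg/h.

ṁ_c = 2330 kg/h

Heat released by hot stream: Q = 356 × 1.09 × (529 − 251) = 107880 kJ/h
Energy balance on cold side (adiabatic exchanger): Q = ṁ_c·Cp_c·(T_c,out − T_c,in)
ṁ_c = 107880 / [1.71 × (103 − 75.9)] = 2327.9 kg/h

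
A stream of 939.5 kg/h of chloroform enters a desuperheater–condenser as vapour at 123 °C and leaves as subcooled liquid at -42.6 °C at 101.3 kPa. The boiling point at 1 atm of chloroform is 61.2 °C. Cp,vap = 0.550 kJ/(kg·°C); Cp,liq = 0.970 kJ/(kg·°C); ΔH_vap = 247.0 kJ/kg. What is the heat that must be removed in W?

vapour 123→61.2 °C: -33.99 kJ/kg
condensation at 61.2 °C: -247 kJ/kg
liquid 61.2→-42.6 °C: -100.69 kJ/kg
Δh = -33.99 + -247 + -100.69 = -381.68 kJ/kg
Q = ṁ·Δh = 939.5 kg/h × -381.68 kJ/kg = -358580 kJ/h
|Q| = 99.607 kW = 99607 W

Q_c = 99600 W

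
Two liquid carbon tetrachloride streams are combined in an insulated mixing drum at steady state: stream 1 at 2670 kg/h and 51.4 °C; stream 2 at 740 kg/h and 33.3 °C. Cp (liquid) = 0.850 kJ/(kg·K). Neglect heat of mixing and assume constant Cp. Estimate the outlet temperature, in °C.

T_out = 47.5 °C

No heat crosses the boundary, so H_out = H_in.
T_out = Σ ṁᵢCp,ᵢTᵢ / Σ ṁᵢCp,ᵢ
      = 137600 / 2898.5 = 47.472 °C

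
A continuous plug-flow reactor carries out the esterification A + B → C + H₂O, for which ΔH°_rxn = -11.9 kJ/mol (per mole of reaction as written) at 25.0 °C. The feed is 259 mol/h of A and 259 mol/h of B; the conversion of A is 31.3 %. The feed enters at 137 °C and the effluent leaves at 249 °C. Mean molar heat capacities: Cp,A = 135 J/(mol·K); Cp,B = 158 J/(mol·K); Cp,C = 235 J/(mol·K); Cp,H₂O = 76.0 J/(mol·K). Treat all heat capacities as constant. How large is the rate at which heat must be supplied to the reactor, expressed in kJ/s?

Extent of reaction ξ = 0.313 × 259 = 81.067 mol/h
Reaction term: ξ·ΔH°_rxn = 81.067 × -11.9 = -964.7 kJ/h
Sensible, feed 137→25 °C: -8499.3 kJ/h
Outlet flows (mol/h): A 177.93, B 177.93, C 81.067, H₂O 81.067
Sensible, products 25→249 °C: 17326 kJ/h
Q = ΔH = 7861.5 kJ/h = 2.1838 kW
Heat supplied = 2.1838 kJ/s

Q_in = 2.18 kJ/s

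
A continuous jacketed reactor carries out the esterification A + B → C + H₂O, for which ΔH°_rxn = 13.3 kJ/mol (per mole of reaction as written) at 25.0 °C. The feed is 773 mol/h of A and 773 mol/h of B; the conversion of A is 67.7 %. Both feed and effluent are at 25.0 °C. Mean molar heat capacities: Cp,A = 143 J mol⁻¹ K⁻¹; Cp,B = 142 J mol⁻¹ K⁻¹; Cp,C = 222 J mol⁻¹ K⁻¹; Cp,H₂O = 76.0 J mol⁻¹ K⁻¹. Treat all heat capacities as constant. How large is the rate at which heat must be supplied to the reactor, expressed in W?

Extent of reaction ξ = 0.677 × 773 = 523.32 mol/h
Reaction term: ξ·ΔH°_rxn = 523.32 × 13.3 = 6960.2 kJ/h
Q = ΔH = 6960.2 kJ/h = 1.9334 kW
Heat supplied = 1933.4 W

Q_in = 1930 W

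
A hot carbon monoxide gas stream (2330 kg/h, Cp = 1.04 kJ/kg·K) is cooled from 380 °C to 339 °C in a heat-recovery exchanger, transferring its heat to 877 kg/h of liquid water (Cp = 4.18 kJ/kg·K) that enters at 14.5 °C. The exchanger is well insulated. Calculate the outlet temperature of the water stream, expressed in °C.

T_c,out = 41.6 °C

Heat released by hot stream: Q = 2330 × 1.04 × (380 − 339) = 99351 kJ/h
Energy balance on cold side (adiabatic exchanger): Q = ṁ_c·Cp_c·(T_c,out − T_c,in)
T_c,out = 14.5 + 99351/(877 × 4.18) = 41.602 °C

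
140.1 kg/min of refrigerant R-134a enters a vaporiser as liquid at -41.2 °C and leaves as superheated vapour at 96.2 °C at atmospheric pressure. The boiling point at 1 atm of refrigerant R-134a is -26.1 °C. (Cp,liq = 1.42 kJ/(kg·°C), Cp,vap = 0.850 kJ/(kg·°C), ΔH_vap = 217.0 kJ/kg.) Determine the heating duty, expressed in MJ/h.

Q = 2880 MJ/h

liquid -41.2→-26.1 °C: 21.442 kJ/kg
vaporisation at -26.1 °C: 217 kJ/kg
vapour -26.1→96.2 °C: 103.96 kJ/kg
Δh = 21.442 + 217 + 103.96 = 342.4 kJ/kg
Q = ṁ·Δh = 140.1 kg/min × 342.4 kJ/kg = 47970 kJ/min
|Q| = 799.5 kW = 2878.2 MJ/h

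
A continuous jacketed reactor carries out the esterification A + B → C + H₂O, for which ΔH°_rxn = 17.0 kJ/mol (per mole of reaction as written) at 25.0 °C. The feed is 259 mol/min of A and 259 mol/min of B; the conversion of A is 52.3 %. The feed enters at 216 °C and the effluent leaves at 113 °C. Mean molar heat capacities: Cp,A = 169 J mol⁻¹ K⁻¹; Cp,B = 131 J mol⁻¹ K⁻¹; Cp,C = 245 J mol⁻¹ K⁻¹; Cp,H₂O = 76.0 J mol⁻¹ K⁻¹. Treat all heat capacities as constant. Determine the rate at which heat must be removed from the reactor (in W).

Q_out = 90800 W

Extent of reaction ξ = 0.523 × 259 = 135.46 mol/min
Reaction term: ξ·ΔH°_rxn = 135.46 × 17.0 = 2302.8 kJ/min
Sensible, feed 216→25 °C: -14841 kJ/min
Outlet flows (mol/min): A 123.54, B 123.54, C 135.46, H₂O 135.46
Sensible, products 25→113 °C: 7087.9 kJ/min
Q = ΔH = -5450 kJ/min = -90.833 kW
Heat removed = 90833 W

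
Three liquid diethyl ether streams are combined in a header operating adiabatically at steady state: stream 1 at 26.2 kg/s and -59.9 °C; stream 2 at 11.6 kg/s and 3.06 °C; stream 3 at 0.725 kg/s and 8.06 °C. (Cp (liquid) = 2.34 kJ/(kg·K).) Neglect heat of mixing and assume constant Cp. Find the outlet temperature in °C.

No heat crosses the boundary, so H_out = H_in.
Σ ṁᵢCp,ᵢTᵢ = 26.2×2.34×-59.9 + 11.6×2.34×3.06 + 0.725×2.34×8.06 = -3575.6
Σ ṁᵢCp,ᵢ = 26.2×2.34 + 11.6×2.34 + 0.725×2.34 = 90.148
T_out = -3575.6 / 90.148 = -39.664 °C

T_out = -39.7 °C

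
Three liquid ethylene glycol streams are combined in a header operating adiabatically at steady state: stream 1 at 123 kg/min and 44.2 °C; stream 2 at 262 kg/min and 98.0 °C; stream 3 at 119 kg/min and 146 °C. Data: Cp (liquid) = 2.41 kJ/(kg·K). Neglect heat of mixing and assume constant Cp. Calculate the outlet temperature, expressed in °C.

T_out = 96.2 °C

Energy balance with Q = 0: Σ ṁᵢCp,ᵢ(T_out − Tᵢ) = 0
Σ ṁᵢCp,ᵢTᵢ = 123×2.41×44.2 + 262×2.41×98.0 + 119×2.41×146 = 116850
Σ ṁᵢCp,ᵢ = 123×2.41 + 262×2.41 + 119×2.41 = 1214.6
T_out = 116850 / 1214.6 = 96.204 °C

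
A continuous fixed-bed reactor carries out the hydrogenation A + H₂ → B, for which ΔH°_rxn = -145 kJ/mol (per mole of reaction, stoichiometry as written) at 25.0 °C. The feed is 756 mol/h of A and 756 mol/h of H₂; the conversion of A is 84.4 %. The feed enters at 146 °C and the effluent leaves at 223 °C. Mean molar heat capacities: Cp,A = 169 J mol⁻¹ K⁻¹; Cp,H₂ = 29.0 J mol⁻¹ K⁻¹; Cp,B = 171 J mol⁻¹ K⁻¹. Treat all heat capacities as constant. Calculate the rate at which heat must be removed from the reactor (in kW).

Extent of reaction ξ = 0.844 × 756 = 638.06 mol/h
Reaction term: ξ·ΔH°_rxn = 638.06 × -145 = -92519 kJ/h
Sensible, feed 146→25 °C: -18112 kJ/h
Outlet flows (mol/h): A 117.94, H₂ 117.94, B 638.06
Sensible, products 25→223 °C: 26227 kJ/h
Q = ΔH = -84404 kJ/h = -23.446 kW
Heat removed = 23.446 kW

Q_out = 23.4 kW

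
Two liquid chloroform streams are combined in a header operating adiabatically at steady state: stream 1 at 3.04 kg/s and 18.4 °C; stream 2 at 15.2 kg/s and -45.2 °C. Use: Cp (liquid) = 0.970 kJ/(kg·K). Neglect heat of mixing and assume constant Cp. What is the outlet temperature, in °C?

Energy balance with Q = 0: Σ ṁᵢCp,ᵢ(T_out − Tᵢ) = 0
Σ ṁᵢCp,ᵢTᵢ = 3.04×0.970×18.4 + 15.2×0.970×-45.2 = -612.17
Σ ṁᵢCp,ᵢ = 3.04×0.970 + 15.2×0.970 = 17.693
T_out = -612.17 / 17.693 = -34.6 °C

T_out = -34.6 °C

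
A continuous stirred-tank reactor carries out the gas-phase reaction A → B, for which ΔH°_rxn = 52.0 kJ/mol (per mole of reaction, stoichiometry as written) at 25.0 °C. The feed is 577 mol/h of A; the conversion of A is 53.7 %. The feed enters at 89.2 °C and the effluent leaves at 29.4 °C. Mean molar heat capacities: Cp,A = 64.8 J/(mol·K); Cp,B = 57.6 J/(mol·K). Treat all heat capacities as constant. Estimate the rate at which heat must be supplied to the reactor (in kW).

Extent of reaction ξ = 0.537 × 577 = 309.85 mol/h
Reaction term: ξ·ΔH°_rxn = 309.85 × 52.0 = 16112 kJ/h
Sensible, feed 89.2→25 °C: -2400.4 kJ/h
Outlet flows (mol/h): A 267.15, B 309.85
Sensible, products 25→29.4 °C: 154.7 kJ/h
Q = ΔH = 13866 kJ/h = 3.8518 kW
Heat supplied = 3.8518 kW

Q_in = 3.85 kW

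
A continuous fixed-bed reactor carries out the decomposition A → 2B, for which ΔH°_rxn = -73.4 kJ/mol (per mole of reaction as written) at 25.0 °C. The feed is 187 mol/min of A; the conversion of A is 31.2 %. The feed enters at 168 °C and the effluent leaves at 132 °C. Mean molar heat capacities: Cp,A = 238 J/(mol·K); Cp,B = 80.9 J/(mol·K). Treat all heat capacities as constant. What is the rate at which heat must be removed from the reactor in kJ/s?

Extent of reaction ξ = 0.312 × 187 = 58.344 mol/min
Reaction term: ξ·ΔH°_rxn = 58.344 × -73.4 = -4282.4 kJ/min
Sensible, feed 168→25 °C: -6364.4 kJ/min
Outlet flows (mol/min): A 128.66, B 116.69
Sensible, products 25→132 °C: 4286.4 kJ/min
Q = ΔH = -6360.4 kJ/min = -106.01 kW
Heat removed = 106.01 kJ/s

Q_out = 106 kJ/s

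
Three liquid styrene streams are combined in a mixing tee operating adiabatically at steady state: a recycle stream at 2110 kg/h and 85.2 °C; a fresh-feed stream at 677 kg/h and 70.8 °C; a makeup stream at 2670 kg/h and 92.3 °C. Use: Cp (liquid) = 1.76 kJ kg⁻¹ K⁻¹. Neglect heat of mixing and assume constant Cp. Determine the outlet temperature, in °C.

T_out = 86.9 °C

No heat crosses the boundary, so H_out = H_in.
Σ ṁᵢCp,ᵢTᵢ = 2110×1.76×85.2 + 677×1.76×70.8 + 2670×1.76×92.3 = 834490
Σ ṁᵢCp,ᵢ = 2110×1.76 + 677×1.76 + 2670×1.76 = 9604.3
T_out = 834490 / 9604.3 = 86.887 °C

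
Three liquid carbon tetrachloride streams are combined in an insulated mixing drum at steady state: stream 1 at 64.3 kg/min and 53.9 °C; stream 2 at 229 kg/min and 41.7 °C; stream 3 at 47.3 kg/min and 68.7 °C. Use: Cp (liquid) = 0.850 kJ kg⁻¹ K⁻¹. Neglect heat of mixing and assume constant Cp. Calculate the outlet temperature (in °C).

T_out = 47.8 °C

Adiabatic, steady state ⇒ Σ ṁᵢCp,ᵢ(T_out − Tᵢ) = 0
Σ ṁᵢCp,ᵢTᵢ = 64.3×0.850×53.9 + 229×0.850×41.7 + 47.3×0.850×68.7 = 13825
Σ ṁᵢCp,ᵢ = 64.3×0.850 + 229×0.850 + 47.3×0.850 = 289.51
T_out = 13825 / 289.51 = 47.753 °C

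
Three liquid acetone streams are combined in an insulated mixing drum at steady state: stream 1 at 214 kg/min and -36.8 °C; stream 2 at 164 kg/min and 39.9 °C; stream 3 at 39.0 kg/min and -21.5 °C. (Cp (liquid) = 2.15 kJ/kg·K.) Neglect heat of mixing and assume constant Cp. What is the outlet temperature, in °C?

T_out = -5.20 °C

Adiabatic, steady state ⇒ Σ ṁᵢCp,ᵢ(T_out − Tᵢ) = 0
T_out = Σ ṁᵢCp,ᵢTᵢ / Σ ṁᵢCp,ᵢ
      = -4665.7 / 896.55 = -5.2041 °C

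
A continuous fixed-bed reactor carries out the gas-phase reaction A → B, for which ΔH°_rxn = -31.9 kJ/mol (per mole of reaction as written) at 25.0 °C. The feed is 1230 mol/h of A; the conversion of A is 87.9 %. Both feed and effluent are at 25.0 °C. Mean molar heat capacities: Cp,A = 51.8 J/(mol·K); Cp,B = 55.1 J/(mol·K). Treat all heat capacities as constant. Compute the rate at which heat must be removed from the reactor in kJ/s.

Q_out = 9.58 kJ/s

Extent of reaction ξ = 0.879 × 1230 = 1081.2 mol/h
Reaction term: ξ·ΔH°_rxn = 1081.2 × -31.9 = -34489 kJ/h
Q = ΔH = -34489 kJ/h = -9.5804 kW
Heat removed = 9.5804 kJ/s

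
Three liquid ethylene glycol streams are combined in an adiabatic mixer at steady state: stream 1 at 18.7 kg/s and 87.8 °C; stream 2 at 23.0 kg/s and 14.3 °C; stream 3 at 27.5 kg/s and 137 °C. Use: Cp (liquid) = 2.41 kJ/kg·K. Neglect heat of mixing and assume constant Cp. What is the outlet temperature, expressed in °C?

Adiabatic, steady state ⇒ Σ ṁᵢCp,ᵢ(T_out − Tᵢ) = 0
Σ ṁᵢCp,ᵢTᵢ = 18.7×2.41×87.8 + 23.0×2.41×14.3 + 27.5×2.41×137 = 13829
Σ ṁᵢCp,ᵢ = 18.7×2.41 + 23.0×2.41 + 27.5×2.41 = 166.77
T_out = 13829 / 166.77 = 82.923 °C

T_out = 82.9 °C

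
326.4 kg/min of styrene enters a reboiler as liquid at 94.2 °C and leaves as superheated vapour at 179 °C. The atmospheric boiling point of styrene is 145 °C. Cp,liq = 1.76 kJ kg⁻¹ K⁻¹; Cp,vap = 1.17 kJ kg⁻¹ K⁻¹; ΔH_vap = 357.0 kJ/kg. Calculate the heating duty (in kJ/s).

Q = 2640 kJ/s

liquid 94.2→145 °C: 89.408 kJ/kg
vaporisation at 145 °C: 357 kJ/kg
vapour 145→179 °C: 39.78 kJ/kg
Δh = 89.408 + 357 + 39.78 = 486.19 kJ/kg
Q = ṁ·Δh = 326.4 kg/min × 486.19 kJ/kg = 158690 kJ/min
|Q| = 2644.9 kW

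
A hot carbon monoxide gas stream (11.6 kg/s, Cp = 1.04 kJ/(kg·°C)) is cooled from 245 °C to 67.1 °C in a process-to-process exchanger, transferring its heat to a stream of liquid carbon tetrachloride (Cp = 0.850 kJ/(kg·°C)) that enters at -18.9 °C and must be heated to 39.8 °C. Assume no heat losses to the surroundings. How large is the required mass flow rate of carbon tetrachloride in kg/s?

Heat released by hot stream: Q = 11.6 × 1.04 × (245 − 67.1) = 2146.2 kJ/s
Energy balance on cold side (adiabatic exchanger): Q = ṁ_c·Cp_c·(T_c,out − T_c,in)
ṁ_c = 2146.2 / [0.850 × (39.8 − -18.9)] = 43.014 kg/s

ṁ_c = 43.0 kg/s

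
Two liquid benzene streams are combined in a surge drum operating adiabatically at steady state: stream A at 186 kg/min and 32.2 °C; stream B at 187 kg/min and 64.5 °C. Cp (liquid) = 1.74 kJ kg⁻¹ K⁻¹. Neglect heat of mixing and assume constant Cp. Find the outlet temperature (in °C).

T_out = 48.4 °C

Adiabatic, steady state ⇒ Σ ṁᵢCp,ᵢ(T_out − Tᵢ) = 0
Σ ṁᵢCp,ᵢTᵢ = 186×1.74×32.2 + 187×1.74×64.5 = 31408
Σ ṁᵢCp,ᵢ = 186×1.74 + 187×1.74 = 649.02
T_out = 31408 / 649.02 = 48.393 °C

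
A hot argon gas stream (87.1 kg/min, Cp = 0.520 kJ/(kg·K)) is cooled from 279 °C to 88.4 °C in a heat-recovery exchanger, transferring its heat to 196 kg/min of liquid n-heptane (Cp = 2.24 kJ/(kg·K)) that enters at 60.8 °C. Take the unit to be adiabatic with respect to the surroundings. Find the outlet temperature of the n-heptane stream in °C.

T_c,out = 80.5 °C

Heat released by hot stream: Q = 87.1 × 0.520 × (279 − 88.4) = 8632.7 kJ/min
Energy balance on cold side (adiabatic exchanger): Q = ṁ_c·Cp_c·(T_c,out − T_c,in)
T_c,out = 60.8 + 8632.7/(196 × 2.24) = 80.463 °C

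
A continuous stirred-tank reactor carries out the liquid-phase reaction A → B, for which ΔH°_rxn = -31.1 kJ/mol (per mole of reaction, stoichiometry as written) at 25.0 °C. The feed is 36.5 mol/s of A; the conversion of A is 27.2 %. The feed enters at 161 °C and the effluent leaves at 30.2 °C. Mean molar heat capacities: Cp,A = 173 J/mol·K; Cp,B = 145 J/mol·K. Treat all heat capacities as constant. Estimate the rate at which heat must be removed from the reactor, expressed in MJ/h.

Q_out = 4090 MJ/h

Extent of reaction ξ = 0.272 × 36.5 = 9.928 mol/s
Reaction term: ξ·ΔH°_rxn = 9.928 × -31.1 = -308.76 kJ/s
Sensible, feed 161→25 °C: -858.77 kJ/s
Outlet flows (mol/s): A 26.572, B 9.928
Sensible, products 25→30.2 °C: 31.39 kJ/s
Q = ΔH = -1136.1 kJ/s = -1136.1 kW
Heat removed = 4090.1 MJ/h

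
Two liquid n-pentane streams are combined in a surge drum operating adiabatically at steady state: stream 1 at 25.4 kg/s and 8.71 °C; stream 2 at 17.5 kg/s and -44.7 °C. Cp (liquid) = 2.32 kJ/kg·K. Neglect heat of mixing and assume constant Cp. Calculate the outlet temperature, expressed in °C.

T_out = -13.1 °C

Adiabatic, steady state ⇒ Σ ṁᵢCp,ᵢ(T_out − Tᵢ) = 0
Σ ṁᵢCp,ᵢTᵢ = 25.4×2.32×8.71 + 17.5×2.32×-44.7 = -1301.6
Σ ṁᵢCp,ᵢ = 25.4×2.32 + 17.5×2.32 = 99.528
T_out = -1301.6 / 99.528 = -13.077 °C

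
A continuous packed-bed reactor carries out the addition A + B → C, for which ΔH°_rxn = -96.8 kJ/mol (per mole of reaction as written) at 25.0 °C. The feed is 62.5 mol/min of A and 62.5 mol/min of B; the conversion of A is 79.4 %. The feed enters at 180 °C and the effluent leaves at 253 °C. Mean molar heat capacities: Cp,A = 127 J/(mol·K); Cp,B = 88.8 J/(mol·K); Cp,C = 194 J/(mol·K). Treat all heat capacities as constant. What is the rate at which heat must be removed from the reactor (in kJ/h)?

Extent of reaction ξ = 0.794 × 62.5 = 49.625 mol/min
Reaction term: ξ·ΔH°_rxn = 49.625 × -96.8 = -4803.7 kJ/min
Sensible, feed 180→25 °C: -2090.6 kJ/min
Outlet flows (mol/min): A 12.875, B 12.875, C 49.625
Sensible, products 25→253 °C: 2828.5 kJ/min
Q = ΔH = -4065.8 kJ/min = -67.763 kW
Heat removed = 243950 kJ/h

Q_out = 244000 kJ/h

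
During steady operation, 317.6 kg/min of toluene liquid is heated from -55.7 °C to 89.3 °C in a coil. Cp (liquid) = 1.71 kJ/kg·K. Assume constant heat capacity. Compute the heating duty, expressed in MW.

Q = ṁ·Cp·ΔT = 317.6 × 1.71 × (89.3 − -55.7) = 78749 kJ/min
Converting: 78749 / 60 s = 1312.5 kW
Heating duty = 1.3125 MW

Q = 1.31 MW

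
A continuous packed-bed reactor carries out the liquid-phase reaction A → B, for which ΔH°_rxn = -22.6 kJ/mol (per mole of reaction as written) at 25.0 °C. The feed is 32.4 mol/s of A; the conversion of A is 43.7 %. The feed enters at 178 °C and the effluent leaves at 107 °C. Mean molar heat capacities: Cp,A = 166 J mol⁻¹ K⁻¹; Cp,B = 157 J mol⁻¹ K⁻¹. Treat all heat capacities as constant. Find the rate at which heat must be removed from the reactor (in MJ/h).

Extent of reaction ξ = 0.437 × 32.4 = 14.159 mol/s
Reaction term: ξ·ΔH°_rxn = 14.159 × -22.6 = -319.99 kJ/s
Sensible, feed 178→25 °C: -822.9 kJ/s
Outlet flows (mol/s): A 18.241, B 14.159
Sensible, products 25→107 °C: 430.58 kJ/s
Q = ΔH = -712.3 kJ/s = -712.3 kW
Heat removed = 2564.3 MJ/h

Q_out = 2560 MJ/h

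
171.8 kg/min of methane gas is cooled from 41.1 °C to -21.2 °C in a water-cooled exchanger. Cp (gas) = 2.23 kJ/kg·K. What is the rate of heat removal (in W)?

Q = ṁ·Cp·ΔT = 171.8 × 2.23 × (-21.2 − 41.1) = -23868 kJ/min
Converting: 23868 / 60 s = 397.8 kW
Cooling duty = 397800 W

Q_c = 398000 W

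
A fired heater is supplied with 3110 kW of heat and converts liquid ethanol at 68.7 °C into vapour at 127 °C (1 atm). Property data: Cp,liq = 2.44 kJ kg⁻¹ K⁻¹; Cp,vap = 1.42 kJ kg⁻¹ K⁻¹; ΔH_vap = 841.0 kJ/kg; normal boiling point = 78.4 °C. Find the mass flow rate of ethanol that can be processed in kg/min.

ṁ = 200 kg/min

Δh = 2.44×(78.4−68.7) + 841.0 + 1.42×(127−78.4) = 933.68 kJ/kg
Q = 3110 kW = 3110 kJ/s = 186600 kJ/min
ṁ = Q/Δh = 186600 / 933.68 = 199.85 kg/min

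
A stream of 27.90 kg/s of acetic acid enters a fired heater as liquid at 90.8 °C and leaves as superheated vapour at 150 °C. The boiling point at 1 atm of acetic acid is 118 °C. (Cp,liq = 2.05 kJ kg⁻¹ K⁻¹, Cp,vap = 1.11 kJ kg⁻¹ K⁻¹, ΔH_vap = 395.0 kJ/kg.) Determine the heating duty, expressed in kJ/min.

liquid 90.8→118 °C: 55.76 kJ/kg
vaporisation at 118 °C: 395 kJ/kg
vapour 118→150 °C: 35.52 kJ/kg
Δh = 55.76 + 395 + 35.52 = 486.28 kJ/kg
Q = ṁ·Δh = 27.90 kg/s × 486.28 kJ/kg = 13567 kJ/s
|Q| = 13567 kW = 814030 kJ/min

Q = 814000 kJ/min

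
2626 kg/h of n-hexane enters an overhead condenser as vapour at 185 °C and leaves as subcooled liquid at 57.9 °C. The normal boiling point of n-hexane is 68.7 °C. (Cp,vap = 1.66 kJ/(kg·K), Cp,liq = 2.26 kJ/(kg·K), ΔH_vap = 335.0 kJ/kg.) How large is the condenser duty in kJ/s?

Q_c = 403 kJ/s

vapour 185→68.7 °C: -193.06 kJ/kg
condensation at 68.7 °C: -335 kJ/kg
liquid 68.7→57.9 °C: -24.408 kJ/kg
Δh = -193.06 + -335 + -24.408 = -552.47 kJ/kg
Q = ṁ·Δh = 2626 kg/h × -552.47 kJ/kg = -1.4508e+06 kJ/h
|Q| = 402.99 kW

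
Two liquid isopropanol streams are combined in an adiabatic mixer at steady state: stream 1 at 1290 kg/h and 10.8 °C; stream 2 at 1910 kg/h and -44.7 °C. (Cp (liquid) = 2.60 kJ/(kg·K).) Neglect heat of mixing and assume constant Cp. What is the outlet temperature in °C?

Adiabatic, steady state ⇒ Σ ṁᵢCp,ᵢ(T_out − Tᵢ) = 0
Σ ṁᵢCp,ᵢTᵢ = 1290×2.60×10.8 + 1910×2.60×-44.7 = -185760
Σ ṁᵢCp,ᵢ = 1290×2.60 + 1910×2.60 = 8320
T_out = -185760 / 8320 = -22.327 °C

T_out = -22.3 °C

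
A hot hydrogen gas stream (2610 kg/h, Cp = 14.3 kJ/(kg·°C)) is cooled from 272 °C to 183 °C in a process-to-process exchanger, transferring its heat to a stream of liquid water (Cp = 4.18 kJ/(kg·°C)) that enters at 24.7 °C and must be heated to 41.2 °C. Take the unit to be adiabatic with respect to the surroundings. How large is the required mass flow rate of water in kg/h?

ṁ_c = 48200 kg/h

Heat released by hot stream: Q = 2610 × 14.3 × (272 − 183) = 3.3217e+06 kJ/h
Energy balance on cold side (adiabatic exchanger): Q = ṁ_c·Cp_c·(T_c,out − T_c,in)
ṁ_c = 3.3217e+06 / [4.18 × (41.2 − 24.7)] = 48162 kg/h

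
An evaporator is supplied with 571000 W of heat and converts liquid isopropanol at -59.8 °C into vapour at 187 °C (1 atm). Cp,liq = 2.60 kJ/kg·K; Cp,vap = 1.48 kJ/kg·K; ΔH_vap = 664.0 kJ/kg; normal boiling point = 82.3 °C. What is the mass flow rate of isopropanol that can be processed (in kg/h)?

Δh = 2.60×(82.3−-59.8) + 664.0 + 1.48×(187−82.3) = 1188.4 kJ/kg
Q = 571000 W = 571 kJ/s = 2.0556e+06 kJ/h
ṁ = Q/Δh = 2.0556e+06 / 1188.4 = 1729.7 kg/h

ṁ = 1730 kg/h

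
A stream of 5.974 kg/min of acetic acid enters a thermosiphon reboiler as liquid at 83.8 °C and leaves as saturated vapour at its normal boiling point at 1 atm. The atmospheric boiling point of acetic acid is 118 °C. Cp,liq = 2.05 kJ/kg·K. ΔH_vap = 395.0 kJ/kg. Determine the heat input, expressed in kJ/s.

liquid 83.8→118 °C: 70.11 kJ/kg
vaporisation at 118 °C: 395 kJ/kg
Δh = 70.11 + 395 = 465.11 kJ/kg
Q = ṁ·Δh = 5.974 kg/min × 465.11 kJ/kg = 2778.6 kJ/min
|Q| = 46.309 kW

Q = 46.3 kJ/s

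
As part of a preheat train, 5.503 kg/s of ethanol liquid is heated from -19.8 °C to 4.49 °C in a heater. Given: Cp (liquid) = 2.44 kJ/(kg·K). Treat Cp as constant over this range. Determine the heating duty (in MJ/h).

Q = 1170 MJ/h

Q = ṁ·Cp·ΔT = 5.503 × 2.44 × (4.49 − -19.8) = 326.15 kJ/s
Heating duty = 1174.1 MJ/h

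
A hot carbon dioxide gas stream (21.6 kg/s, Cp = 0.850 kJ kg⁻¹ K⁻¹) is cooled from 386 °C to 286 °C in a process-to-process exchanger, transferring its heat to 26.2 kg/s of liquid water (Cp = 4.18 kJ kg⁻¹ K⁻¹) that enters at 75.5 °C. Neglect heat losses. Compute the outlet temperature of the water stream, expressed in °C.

Heat released by hot stream: Q = 21.6 × 0.850 × (386 − 286) = 1836 kJ/s
Energy balance on cold side (adiabatic exchanger): Q = ṁ_c·Cp_c·(T_c,out − T_c,in)
T_c,out = 75.5 + 1836/(26.2 × 4.18) = 92.265 °C

T_c,out = 92.3 °C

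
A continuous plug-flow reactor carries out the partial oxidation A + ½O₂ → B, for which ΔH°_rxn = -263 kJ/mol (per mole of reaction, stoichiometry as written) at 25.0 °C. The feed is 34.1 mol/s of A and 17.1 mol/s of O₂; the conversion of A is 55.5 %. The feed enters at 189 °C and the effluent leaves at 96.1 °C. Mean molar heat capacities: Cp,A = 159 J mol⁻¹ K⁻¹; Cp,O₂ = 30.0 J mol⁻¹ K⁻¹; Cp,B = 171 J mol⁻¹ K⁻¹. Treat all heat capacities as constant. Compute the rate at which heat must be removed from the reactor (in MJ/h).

Q_out = 19900 MJ/h

Extent of reaction ξ = 0.555 × 34.1 = 18.926 mol/s
Reaction term: ξ·ΔH°_rxn = 18.926 × -263 = -4977.4 kJ/s
Sensible, feed 189→25 °C: -973.32 kJ/s
Outlet flows (mol/s): A 15.174, O₂ 7.6372, B 18.926
Sensible, products 25→96.1 °C: 417.93 kJ/s
Q = ΔH = -5532.8 kJ/s = -5532.8 kW
Heat removed = 19918 MJ/h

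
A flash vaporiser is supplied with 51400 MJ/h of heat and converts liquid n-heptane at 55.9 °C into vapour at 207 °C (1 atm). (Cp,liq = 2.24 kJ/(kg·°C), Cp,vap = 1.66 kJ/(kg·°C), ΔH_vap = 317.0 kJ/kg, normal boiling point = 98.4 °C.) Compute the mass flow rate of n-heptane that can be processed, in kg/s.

Δh = 2.24×(98.4−55.9) + 317.0 + 1.66×(207−98.4) = 592.48 kJ/kg
Q = 51400 MJ/h = 14278 kJ/s = 14278 kJ/s
ṁ = Q/Δh = 14278 / 592.48 = 24.098 kg/s

ṁ = 24.1 kg/s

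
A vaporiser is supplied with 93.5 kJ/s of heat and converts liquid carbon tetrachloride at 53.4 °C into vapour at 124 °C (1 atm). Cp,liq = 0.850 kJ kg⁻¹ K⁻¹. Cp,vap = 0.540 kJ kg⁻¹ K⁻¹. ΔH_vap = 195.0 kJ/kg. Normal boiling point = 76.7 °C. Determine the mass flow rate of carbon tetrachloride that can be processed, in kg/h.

ṁ = 1400 kg/h

Δh = 0.850×(76.7−53.4) + 195.0 + 0.540×(124−76.7) = 240.35 kJ/kg
Q = 93.5 kJ/s = 93.5 kJ/s = 336600 kJ/h
ṁ = Q/Δh = 336600 / 240.35 = 1400.5 kg/h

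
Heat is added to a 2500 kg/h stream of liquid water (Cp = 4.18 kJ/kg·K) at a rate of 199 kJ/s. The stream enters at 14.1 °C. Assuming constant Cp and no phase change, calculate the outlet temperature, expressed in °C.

T_out = 82.7 °C

Q = 199 kJ/s = 716400 kJ/h
ΔT = Q/(ṁ·Cp) = 716400/(2500×4.18) = 68.555 K
T_out = 14.1 + 68.555 = 82.655 °C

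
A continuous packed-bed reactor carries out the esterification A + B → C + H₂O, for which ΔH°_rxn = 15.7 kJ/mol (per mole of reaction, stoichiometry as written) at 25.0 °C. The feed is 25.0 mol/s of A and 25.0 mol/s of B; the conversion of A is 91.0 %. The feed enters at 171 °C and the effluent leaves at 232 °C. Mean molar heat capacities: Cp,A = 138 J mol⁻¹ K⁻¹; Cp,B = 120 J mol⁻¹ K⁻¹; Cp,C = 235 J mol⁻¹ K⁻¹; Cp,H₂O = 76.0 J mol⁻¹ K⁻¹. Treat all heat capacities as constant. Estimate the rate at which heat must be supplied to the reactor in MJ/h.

Q_in = 3600 MJ/h

Extent of reaction ξ = 0.910 × 25.0 = 22.75 mol/s
Reaction term: ξ·ΔH°_rxn = 22.75 × 15.7 = 357.18 kJ/s
Sensible, feed 171→25 °C: -941.7 kJ/s
Outlet flows (mol/s): A 2.25, B 2.25, C 22.75, H₂O 22.75
Sensible, products 25→232 °C: 1584.7 kJ/s
Q = ΔH = 1000.2 kJ/s = 1000.2 kW
Heat supplied = 3600.8 MJ/h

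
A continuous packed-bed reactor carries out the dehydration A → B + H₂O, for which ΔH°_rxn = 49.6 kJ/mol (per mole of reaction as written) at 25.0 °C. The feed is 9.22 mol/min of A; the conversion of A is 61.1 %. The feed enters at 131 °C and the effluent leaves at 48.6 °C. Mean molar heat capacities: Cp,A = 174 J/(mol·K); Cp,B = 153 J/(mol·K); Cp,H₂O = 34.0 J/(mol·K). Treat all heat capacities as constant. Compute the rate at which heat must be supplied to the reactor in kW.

Extent of reaction ξ = 0.611 × 9.22 = 5.6334 mol/min
Reaction term: ξ·ΔH°_rxn = 5.6334 × 49.6 = 279.42 kJ/min
Sensible, feed 131→25 °C: -170.05 kJ/min
Outlet flows (mol/min): A 3.5866, B 5.6334, H₂O 5.6334
Sensible, products 25→48.6 °C: 39.589 kJ/min
Q = ΔH = 148.95 kJ/min = 2.4826 kW
Heat supplied = 2.4826 kW

Q_in = 2.48 kW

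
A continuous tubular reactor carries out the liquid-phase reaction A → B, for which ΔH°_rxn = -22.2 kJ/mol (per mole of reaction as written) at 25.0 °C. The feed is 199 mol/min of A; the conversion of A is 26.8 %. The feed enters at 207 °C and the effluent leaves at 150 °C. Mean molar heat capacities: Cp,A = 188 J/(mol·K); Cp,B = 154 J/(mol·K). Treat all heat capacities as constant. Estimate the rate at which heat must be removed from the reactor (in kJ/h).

Extent of reaction ξ = 0.268 × 199 = 53.332 mol/min
Reaction term: ξ·ΔH°_rxn = 53.332 × -22.2 = -1184 kJ/min
Sensible, feed 207→25 °C: -6809 kJ/min
Outlet flows (mol/min): A 145.67, B 53.332
Sensible, products 25→150 °C: 4449.8 kJ/min
Q = ΔH = -3543.1 kJ/min = -59.052 kW
Heat removed = 212590 kJ/h

Q_out = 213000 kJ/h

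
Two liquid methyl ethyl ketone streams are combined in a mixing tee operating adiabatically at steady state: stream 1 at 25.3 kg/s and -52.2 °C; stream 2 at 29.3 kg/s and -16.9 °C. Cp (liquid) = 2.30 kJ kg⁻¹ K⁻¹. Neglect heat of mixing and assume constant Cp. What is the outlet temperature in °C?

Energy balance with Q = 0: Σ ṁᵢCp,ᵢ(T_out − Tᵢ) = 0
Σ ṁᵢCp,ᵢTᵢ = 25.3×2.30×-52.2 + 29.3×2.30×-16.9 = -4176.4
Σ ṁᵢCp,ᵢ = 25.3×2.30 + 29.3×2.30 = 125.58
T_out = -4176.4 / 125.58 = -33.257 °C

T_out = -33.3 °C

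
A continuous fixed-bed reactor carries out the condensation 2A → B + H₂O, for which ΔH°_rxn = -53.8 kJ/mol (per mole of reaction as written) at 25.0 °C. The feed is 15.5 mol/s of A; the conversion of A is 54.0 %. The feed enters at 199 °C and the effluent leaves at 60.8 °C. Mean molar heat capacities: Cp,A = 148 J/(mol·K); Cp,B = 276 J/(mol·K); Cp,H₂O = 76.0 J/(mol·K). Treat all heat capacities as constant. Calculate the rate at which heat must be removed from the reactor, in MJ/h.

Q_out = 1920 MJ/h

Extent of reaction ξ = 0.540 × 15.5 / 2 = 4.185 mol/s
Reaction term: ξ·ΔH°_rxn = 4.185 × -53.8 = -225.15 kJ/s
Sensible, feed 199→25 °C: -399.16 kJ/s
Outlet flows (mol/s): A 7.13, B 4.185, H₂O 4.185
Sensible, products 25→60.8 °C: 90.515 kJ/s
Q = ΔH = -533.79 kJ/s = -533.79 kW
Heat removed = 1921.7 MJ/h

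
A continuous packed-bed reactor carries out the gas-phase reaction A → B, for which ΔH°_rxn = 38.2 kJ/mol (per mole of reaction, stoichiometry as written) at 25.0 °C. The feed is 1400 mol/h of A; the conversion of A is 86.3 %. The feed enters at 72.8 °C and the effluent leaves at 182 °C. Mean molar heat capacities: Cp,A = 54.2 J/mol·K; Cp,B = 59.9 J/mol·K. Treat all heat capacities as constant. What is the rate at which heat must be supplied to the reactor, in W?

Q_in = 15400 W

Extent of reaction ξ = 0.863 × 1400 = 1208.2 mol/h
Reaction term: ξ·ΔH°_rxn = 1208.2 × 38.2 = 46153 kJ/h
Sensible, feed 72.8→25 °C: -3627.1 kJ/h
Outlet flows (mol/h): A 191.8, B 1208.2
Sensible, products 25→182 °C: 12994 kJ/h
Q = ΔH = 55521 kJ/h = 15.422 kW
Heat supplied = 15422 W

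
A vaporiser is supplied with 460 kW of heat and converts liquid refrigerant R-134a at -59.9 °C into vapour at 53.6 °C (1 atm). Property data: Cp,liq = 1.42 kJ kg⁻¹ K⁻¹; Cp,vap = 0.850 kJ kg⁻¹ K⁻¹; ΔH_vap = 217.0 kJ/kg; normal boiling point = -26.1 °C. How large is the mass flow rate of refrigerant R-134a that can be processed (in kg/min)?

ṁ = 82.9 kg/min

Δh = 1.42×(-26.1−-59.9) + 217.0 + 0.850×(53.6−-26.1) = 332.74 kJ/kg
Q = 460 kW = 460 kJ/s = 27600 kJ/min
ṁ = Q/Δh = 27600 / 332.74 = 82.947 kg/min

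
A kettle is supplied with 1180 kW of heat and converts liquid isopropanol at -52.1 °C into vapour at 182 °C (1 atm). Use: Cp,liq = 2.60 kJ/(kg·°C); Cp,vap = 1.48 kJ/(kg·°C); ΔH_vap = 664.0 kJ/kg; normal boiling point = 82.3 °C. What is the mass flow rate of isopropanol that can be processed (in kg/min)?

ṁ = 61.0 kg/min

Δh = 2.60×(82.3−-52.1) + 664.0 + 1.48×(182−82.3) = 1161 kJ/kg
Q = 1180 kW = 1180 kJ/s = 70800 kJ/min
ṁ = Q/Δh = 70800 / 1161 = 60.982 kg/min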